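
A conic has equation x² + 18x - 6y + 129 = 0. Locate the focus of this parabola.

(-9, 19/2)

Only x is squared. Complete the square in x: (x + 9)² = 6(y - 8).
Vertex (-9, 8); 4p = 6 so p = 3/2. Opens up.
Focus is p units from the vertex along the axis: (h, k + p).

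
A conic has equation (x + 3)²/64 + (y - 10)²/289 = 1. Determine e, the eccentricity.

e = 15/17

Center (-3, 10). The larger denominator 289 sits under the y-term, so the major axis is vertical; a² = 289, b² = 64.
c² = a² - b² = 225, so c = 15.
e = c/a = 15/17.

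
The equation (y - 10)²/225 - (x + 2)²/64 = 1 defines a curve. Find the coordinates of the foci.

Center (-2, 10). The positive term is the y-term, so the transverse axis is vertical; a² = 225, b² = 64.
c² = a² + b² = 225 + 64 = 289, so c = 17.
Foci lie on the vertical axis through the center: (h, k ± c).

(-2, -7) and (-2, 27)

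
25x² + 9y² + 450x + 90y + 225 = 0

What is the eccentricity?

Group the x- and y-terms: 25(x² + 18x) + 9(y² + 10y) = -225
Complete the square: 25(x + 9)² + 9(y + 5)² = -225 + 2025 + 225 = 2025
Divide through by 2025 to get (x + 9)²/81 + (y + 5)²/225 = 1.
Ellipse, center (-9, -5), major axis vertical; a² = 225, b² = 81.
c² = a² - b² = 144, so c = 12.
e = c/a = 12/15 = 4/5.

e = 4/5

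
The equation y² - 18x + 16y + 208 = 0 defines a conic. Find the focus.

Only y is squared. Complete the square in y: (y + 8)² = 18(x - 8).
Vertex (8, -8); 4p = 18 so p = 9/2. Opens right.
Focus is p units from the vertex along the axis: (h + p, k).

(25/2, -8)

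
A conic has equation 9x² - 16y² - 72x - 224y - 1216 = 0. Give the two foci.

(-6, -7) and (14, -7)

Collect terms: 9(x² - 8x) -16(y² + 14y) = 1216
Completing the square gives 9(x - 4)² -16(y + 7)² = 1216 + 144 - 784 = 576.
Divide by 576: (x - 4)²/64 - (y + 7)²/36 = 1
Hyperbola, center (4, -7), transverse axis horizontal; a² = 64, b² = 36.
c² = a² + b² = 64 + 36 = 100, so c = 10.
Foci lie on the horizontal axis through the center: (h ± c, k).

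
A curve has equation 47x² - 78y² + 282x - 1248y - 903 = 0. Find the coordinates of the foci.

Group the x- and y-terms: 47(x² + 6x) -78(y² + 16y) = 903
47(x + 3)² -78(y + 8)² = 903 + 423 - 4992 = -3666
Divide through by -3666 to get (y + 8)²/47 - (x + 3)²/78 = 1.
Hyperbola, center (-3, -8), transverse axis vertical; a² = 47, b² = 78.
c² = a² + b² = 47 + 78 = 125, so c = 5√5.
Foci lie on the vertical axis through the center: (h, k ± c).

(-3, -8 - 5√5) and (-3, -8 + 5√5)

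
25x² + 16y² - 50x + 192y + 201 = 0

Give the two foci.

25(x² - 2x) + 16(y² + 12y) = -201
25(x - 1)² + 16(y + 6)² = -201 + 25 + 576 = 400
Divide through by 400 to get (x - 1)²/16 + (y + 6)²/25 = 1.
Ellipse, center (1, -6), major axis vertical; a² = 25, b² = 16.
c² = a² - b² = 25 - 16 = 9, so c = 3.
Foci lie on the vertical axis through the center: (h, k ± c).

(1, -9) and (1, -3)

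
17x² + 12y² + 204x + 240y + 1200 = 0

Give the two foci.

(-6, -10 - √15) and (-6, -10 + √15)

Rearranging, 17(x² + 12x) + 12(y² + 20y) = -1200.
Complete the square: 17(x + 6)² + 12(y + 10)² = -1200 + 612 + 1200 = 612
Divide through by 612 to get (x + 6)²/36 + (y + 10)²/51 = 1.
Ellipse, center (-6, -10), major axis vertical; a² = 51, b² = 36.
c² = a² - b² = 51 - 36 = 15, so c = √15.
Foci lie on the vertical axis through the center: (h, k ± c).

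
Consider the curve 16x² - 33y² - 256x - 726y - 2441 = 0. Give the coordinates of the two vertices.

Rearranging, 16(x² - 16x) -33(y² + 22y) = 2441.
Complete the square: 16(x - 8)² -33(y + 11)² = 2441 + 1024 - 3993 = -528
Divide through by -528 to get (y + 11)²/16 - (x - 8)²/33 = 1.
Hyperbola, center (8, -11), transverse axis vertical; a² = 16, b² = 33.
a = 4. Vertices at (h, k ± a).

(8, -15) and (8, -7)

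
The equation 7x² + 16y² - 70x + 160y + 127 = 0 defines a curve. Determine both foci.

Group the x- and y-terms: 7(x² - 10x) + 16(y² + 10y) = -127
7(x - 5)² + 16(y + 5)² = -127 + 175 + 400 = 448
Divide through by 448 to get (x - 5)²/64 + (y + 5)²/28 = 1.
Ellipse, center (5, -5), major axis horizontal; a² = 64, b² = 28.
c² = a² - b² = 64 - 28 = 36, so c = 6.
Foci lie on the horizontal axis through the center: (h ± c, k).

(-1, -5) and (11, -5)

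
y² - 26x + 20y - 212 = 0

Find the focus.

Only y is squared. Complete the square in y: (y + 10)² = 26(x + 12).
Vertex (-12, -10); 4p = 26 so p = 13/2. Opens right.
Focus is p units from the vertex along the axis: (h + p, k).

(-11/2, -10)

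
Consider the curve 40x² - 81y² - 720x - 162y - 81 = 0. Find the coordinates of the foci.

(-2, -1) and (20, -1)

Collect terms: 40(x² - 18x) -81(y² + 2y) = 81
Complete the square in x and y: 40(x - 9)² -81(y + 1)² = 81 + 3240 - 81 = 3240
Divide by 3240: (x - 9)²/81 - (y + 1)²/40 = 1
Hyperbola, center (9, -1), transverse axis horizontal; a² = 81, b² = 40.
c² = a² + b² = 81 + 40 = 121, so c = 11.
Foci lie on the horizontal axis through the center: (h ± c, k).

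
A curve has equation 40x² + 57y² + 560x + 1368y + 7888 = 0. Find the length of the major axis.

2√57

Group: 40(x² + 14x) + 57(y² + 24y) = -7888
Completing the square gives 40(x + 7)² + 57(y + 12)² = -7888 + 1960 + 8208 = 2280.
Dividing both sides by 2280: (x + 7)²/57 + (y + 12)²/40 = 1
Ellipse, center (-7, -12), major axis horizontal; a² = 57, b² = 40.
a² = 57 so a = √57; the major axis has length 2a = 2√57.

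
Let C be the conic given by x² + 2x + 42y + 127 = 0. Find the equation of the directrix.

Only x is squared. Complete the square in x: (x + 1)² = -42(y + 3).
Vertex (-1, -3); 4p = -42 so p = -21/2. Opens down.
Directrix is the horizontal line y = k − p = -3 − (-21/2) = 15/2.

y = 15/2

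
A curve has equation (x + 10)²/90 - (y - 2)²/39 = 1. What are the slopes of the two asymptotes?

√390/30 and -√390/30

Center (-10, 2). The positive term is the x-term, so the transverse axis is horizontal; a² = 90, b² = 39.
For a horizontal hyperbola the asymptotes have slope ±b/a.
Here that is ±√39/3√10 = ±√390/30.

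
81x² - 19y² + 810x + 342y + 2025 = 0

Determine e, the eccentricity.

Rearranging, 81(x² + 10x) -19(y² - 18y) = -2025.
81(x + 5)² -19(y - 9)² = -2025 + 2025 - 1539 = -1539
Dividing both sides by -1539: (y - 9)²/81 - (x + 5)²/19 = 1
Hyperbola, center (-5, 9), transverse axis vertical; a² = 81, b² = 19.
c² = a² + b² = 100, so c = 10.
e = c/a = 10/9.

e = 10/9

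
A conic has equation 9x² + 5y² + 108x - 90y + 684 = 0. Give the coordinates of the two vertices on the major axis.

(-6, 6) and (-6, 12)

Group the x- and y-terms: 9(x² + 12x) + 5(y² - 18y) = -684
9(x + 6)² + 5(y - 9)² = -684 + 324 + 405 = 45
Divide through by 45 to get (x + 6)²/5 + (y - 9)²/9 = 1.
Ellipse, center (-6, 9), major axis vertical; a² = 9, b² = 5.
a = 3. Vertices at (h, k ± a).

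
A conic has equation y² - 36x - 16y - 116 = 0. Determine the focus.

Only y is squared. Complete the square in y: (y - 8)² = 36(x + 5).
Vertex (-5, 8); 4p = 36 so p = 9. Opens right.
Focus is p units from the vertex along the axis: (h + p, k).

(4, 8)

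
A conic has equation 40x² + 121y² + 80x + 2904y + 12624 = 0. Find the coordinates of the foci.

Rearranging, 40(x² + 2x) + 121(y² + 24y) = -12624.
40(x + 1)² + 121(y + 12)² = -12624 + 40 + 17424 = 4840
Divide through by 4840 to get (x + 1)²/121 + (y + 12)²/40 = 1.
Ellipse, center (-1, -12), major axis horizontal; a² = 121, b² = 40.
c² = a² - b² = 121 - 40 = 81, so c = 9.
Foci lie on the horizontal axis through the center: (h ± c, k).

(-10, -12) and (8, -12)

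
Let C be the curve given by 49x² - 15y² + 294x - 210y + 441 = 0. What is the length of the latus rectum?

30/7

Collect terms: 49(x² + 6x) -15(y² + 14y) = -441
Completing the square gives 49(x + 3)² -15(y + 7)² = -441 + 441 - 735 = -735.
Dividing both sides by -735: (y + 7)²/49 - (x + 3)²/15 = 1
Hyperbola, center (-3, -7), transverse axis vertical; a² = 49, b² = 15.
Latus rectum length = 2b²/a = 2·15/7 = 30/7.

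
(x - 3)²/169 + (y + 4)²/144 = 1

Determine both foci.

Center (3, -4). The larger denominator 169 sits under the x-term, so the major axis is horizontal; a² = 169, b² = 144.
c² = a² - b² = 169 - 144 = 25, so c = 5.
Foci lie on the horizontal axis through the center: (h ± c, k).

(-2, -4) and (8, -4)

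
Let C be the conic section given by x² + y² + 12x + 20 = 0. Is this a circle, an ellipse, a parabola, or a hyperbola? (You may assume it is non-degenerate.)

circle

No xy term. Coefficients of x² and y² are A = 1, C = 1.
A = C (same sign) ⇒ circle.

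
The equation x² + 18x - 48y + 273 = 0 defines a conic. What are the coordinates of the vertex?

(-9, 4)

Only x is squared. Complete the square in x: (x + 9)² = 48(y - 4).
Vertex (-9, 4); 4p = 48 so p = 12. Opens up.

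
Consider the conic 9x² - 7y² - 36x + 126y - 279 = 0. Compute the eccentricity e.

Group: 9(x² - 4x) -7(y² - 18y) = 279
Completing the square gives 9(x - 2)² -7(y - 9)² = 279 + 36 - 567 = -252.
Dividing both sides by -252: (y - 9)²/36 - (x - 2)²/28 = 1
Hyperbola, center (2, 9), transverse axis vertical; a² = 36, b² = 28.
c² = a² + b² = 64, so c = 8.
e = c/a = 8/6 = 4/3.

e = 4/3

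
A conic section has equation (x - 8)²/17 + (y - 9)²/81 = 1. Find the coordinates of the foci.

(8, 1) and (8, 17)

Center (8, 9). The larger denominator 81 sits under the y-term, so the major axis is vertical; a² = 81, b² = 17.
c² = a² - b² = 81 - 17 = 64, so c = 8.
Foci lie on the vertical axis through the center: (h, k ± c).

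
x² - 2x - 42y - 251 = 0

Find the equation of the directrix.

Only x is squared. Complete the square in x: (x - 1)² = 42(y + 6).
Vertex (1, -6); 4p = 42 so p = 21/2. Opens up.
Directrix is the horizontal line y = k − p = -6 − (21/2) = -33/2.

y = -33/2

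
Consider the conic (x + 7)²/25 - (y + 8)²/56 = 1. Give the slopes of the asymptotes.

2√14/5 and -2√14/5

Center (-7, -8). The positive term is the x-term, so the transverse axis is horizontal; a² = 25, b² = 56.
For a horizontal hyperbola the asymptotes have slope ±b/a.
Here that is ±2√14/5.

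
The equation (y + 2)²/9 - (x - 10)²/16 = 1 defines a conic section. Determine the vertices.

(10, -5) and (10, 1)

Center (10, -2). The positive term is the y-term, so the transverse axis is vertical; a² = 9, b² = 16.
a = 3. Vertices at (h, k ± a).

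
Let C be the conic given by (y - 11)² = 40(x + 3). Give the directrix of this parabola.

x = -13

Vertex (-3, 11); 4p = 40 so p = 10. Opens right.
Directrix is the vertical line x = h − p = -3 − (10) = -13.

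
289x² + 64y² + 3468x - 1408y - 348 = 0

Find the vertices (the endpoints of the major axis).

(-6, -6) and (-6, 28)

Group the x- and y-terms: 289(x² + 12x) + 64(y² - 22y) = 348
289(x + 6)² + 64(y - 11)² = 348 + 10404 + 7744 = 18496
Divide through by 18496 to get (x + 6)²/64 + (y - 11)²/289 = 1.
Ellipse, center (-6, 11), major axis vertical; a² = 289, b² = 64.
a = 17. Vertices at (h, k ± a).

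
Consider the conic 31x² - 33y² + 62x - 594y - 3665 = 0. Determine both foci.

Group: 31(x² + 2x) -33(y² + 18y) = 3665
Completing the square gives 31(x + 1)² -33(y + 9)² = 3665 + 31 - 2673 = 1023.
Dividing both sides by 1023: (x + 1)²/33 - (y + 9)²/31 = 1
Hyperbola, center (-1, -9), transverse axis horizontal; a² = 33, b² = 31.
c² = a² + b² = 33 + 31 = 64, so c = 8.
Foci lie on the horizontal axis through the center: (h ± c, k).

(-9, -9) and (7, -9)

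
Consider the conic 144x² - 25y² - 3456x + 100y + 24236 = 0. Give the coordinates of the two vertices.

(12, -10) and (12, 14)

144(x² - 24x) -25(y² - 4y) = -24236
Complete the square: 144(x - 12)² -25(y - 2)² = -24236 + 20736 - 100 = -3600
Divide by -3600: (y - 2)²/144 - (x - 12)²/25 = 1
Hyperbola, center (12, 2), transverse axis vertical; a² = 144, b² = 25.
a = 12. Vertices at (h, k ± a).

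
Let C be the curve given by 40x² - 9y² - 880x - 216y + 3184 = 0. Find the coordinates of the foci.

Collect terms: 40(x² - 22x) -9(y² + 24y) = -3184
Complete the square: 40(x - 11)² -9(y + 12)² = -3184 + 4840 - 1296 = 360
Dividing both sides by 360: (x - 11)²/9 - (y + 12)²/40 = 1
Hyperbola, center (11, -12), transverse axis horizontal; a² = 9, b² = 40.
c² = a² + b² = 9 + 40 = 49, so c = 7.
Foci lie on the horizontal axis through the center: (h ± c, k).

(4, -12) and (18, -12)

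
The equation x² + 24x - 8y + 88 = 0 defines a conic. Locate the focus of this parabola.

Only x is squared. Complete the square in x: (x + 12)² = 8(y + 7).
Vertex (-12, -7); 4p = 8 so p = 2. Opens up.
Focus is p units from the vertex along the axis: (h, k + p).

(-12, -5)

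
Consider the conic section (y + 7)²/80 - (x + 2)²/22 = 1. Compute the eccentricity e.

e = √510/20

Center (-2, -7). The positive term is the y-term, so the transverse axis is vertical; a² = 80, b² = 22.
c² = a² + b² = 102, so c = √102.
e = c/a = √102/4√5 = √510/20.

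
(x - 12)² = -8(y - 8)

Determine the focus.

Vertex (12, 8); 4p = -8 so p = -2. Opens down.
Focus is p units from the vertex along the axis: (h, k + p).

(12, 6)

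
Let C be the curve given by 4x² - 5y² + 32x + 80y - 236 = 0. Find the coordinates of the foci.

Group the x- and y-terms: 4(x² + 8x) -5(y² - 16y) = 236
Complete the square: 4(x + 4)² -5(y - 8)² = 236 + 64 - 320 = -20
Divide by -20: (y - 8)²/4 - (x + 4)²/5 = 1
Hyperbola, center (-4, 8), transverse axis vertical; a² = 4, b² = 5.
c² = a² + b² = 4 + 5 = 9, so c = 3.
Foci lie on the vertical axis through the center: (h, k ± c).

(-4, 5) and (-4, 11)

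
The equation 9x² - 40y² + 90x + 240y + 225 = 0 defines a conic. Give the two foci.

9(x² + 10x) -40(y² - 6y) = -225
Completing the square gives 9(x + 5)² -40(y - 3)² = -225 + 225 - 360 = -360.
Divide through by -360 to get (y - 3)²/9 - (x + 5)²/40 = 1.
Hyperbola, center (-5, 3), transverse axis vertical; a² = 9, b² = 40.
c² = a² + b² = 9 + 40 = 49, so c = 7.
Foci lie on the vertical axis through the center: (h, k ± c).

(-5, -4) and (-5, 10)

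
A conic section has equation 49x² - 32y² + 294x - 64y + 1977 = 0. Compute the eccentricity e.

Group the x- and y-terms: 49(x² + 6x) -32(y² + 2y) = -1977
Complete the square: 49(x + 3)² -32(y + 1)² = -1977 + 441 - 32 = -1568
Divide by -1568: (y + 1)²/49 - (x + 3)²/32 = 1
Hyperbola, center (-3, -1), transverse axis vertical; a² = 49, b² = 32.
c² = a² + b² = 81, so c = 9.
e = c/a = 9/7.

e = 9/7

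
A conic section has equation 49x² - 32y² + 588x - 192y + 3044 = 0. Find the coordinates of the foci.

(-6, -12) and (-6, 6)

49(x² + 12x) -32(y² + 6y) = -3044
Completing the square gives 49(x + 6)² -32(y + 3)² = -3044 + 1764 - 288 = -1568.
Divide by -1568: (y + 3)²/49 - (x + 6)²/32 = 1
Hyperbola, center (-6, -3), transverse axis vertical; a² = 49, b² = 32.
c² = a² + b² = 49 + 32 = 81, so c = 9.
Foci lie on the vertical axis through the center: (h, k ± c).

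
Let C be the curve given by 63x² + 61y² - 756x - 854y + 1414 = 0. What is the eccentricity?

Group: 63(x² - 12x) + 61(y² - 14y) = -1414
Complete the square: 63(x - 6)² + 61(y - 7)² = -1414 + 2268 + 2989 = 3843
Divide through by 3843 to get (x - 6)²/61 + (y - 7)²/63 = 1.
Ellipse, center (6, 7), major axis vertical; a² = 63, b² = 61.
c² = a² - b² = 2, so c = √2.
e = c/a = √2/3√7 = √14/21.

e = √14/21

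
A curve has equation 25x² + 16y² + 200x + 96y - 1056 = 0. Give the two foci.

(-4, -9) and (-4, 3)

Group: 25(x² + 8x) + 16(y² + 6y) = 1056
Complete the square in x and y: 25(x + 4)² + 16(y + 3)² = 1056 + 400 + 144 = 1600
Dividing both sides by 1600: (x + 4)²/64 + (y + 3)²/100 = 1
Ellipse, center (-4, -3), major axis vertical; a² = 100, b² = 64.
c² = a² - b² = 100 - 64 = 36, so c = 6.
Foci lie on the vertical axis through the center: (h, k ± c).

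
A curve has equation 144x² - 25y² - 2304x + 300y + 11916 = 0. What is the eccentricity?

e = 13/12

Rearranging, 144(x² - 16x) -25(y² - 12y) = -11916.
144(x - 8)² -25(y - 6)² = -11916 + 9216 - 900 = -3600
Dividing both sides by -3600: (y - 6)²/144 - (x - 8)²/25 = 1
Hyperbola, center (8, 6), transverse axis vertical; a² = 144, b² = 25.
c² = a² + b² = 169, so c = 13.
e = c/a = 13/12.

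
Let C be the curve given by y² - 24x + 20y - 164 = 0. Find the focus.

(-5, -10)

Only y is squared. Complete the square in y: (y + 10)² = 24(x + 11).
Vertex (-11, -10); 4p = 24 so p = 6. Opens right.
Focus is p units from the vertex along the axis: (h + p, k).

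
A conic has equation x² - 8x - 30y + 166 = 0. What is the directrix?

Only x is squared. Complete the square in x: (x - 4)² = 30(y - 5).
Vertex (4, 5); 4p = 30 so p = 15/2. Opens up.
Directrix is the horizontal line y = k − p = 5 − (15/2) = -5/2.

y = -5/2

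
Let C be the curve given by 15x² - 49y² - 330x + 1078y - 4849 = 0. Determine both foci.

15(x² - 22x) -49(y² - 22y) = 4849
15(x - 11)² -49(y - 11)² = 4849 + 1815 - 5929 = 735
Divide by 735: (x - 11)²/49 - (y - 11)²/15 = 1
Hyperbola, center (11, 11), transverse axis horizontal; a² = 49, b² = 15.
c² = a² + b² = 49 + 15 = 64, so c = 8.
Foci lie on the horizontal axis through the center: (h ± c, k).

(3, 11) and (19, 11)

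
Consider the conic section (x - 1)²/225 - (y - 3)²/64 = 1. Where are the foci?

(-16, 3) and (18, 3)

Center (1, 3). The positive term is the x-term, so the transverse axis is horizontal; a² = 225, b² = 64.
c² = a² + b² = 225 + 64 = 289, so c = 17.
Foci lie on the horizontal axis through the center: (h ± c, k).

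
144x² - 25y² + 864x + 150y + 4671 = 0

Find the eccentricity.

e = 13/12

144(x² + 6x) -25(y² - 6y) = -4671
Completing the square gives 144(x + 3)² -25(y - 3)² = -4671 + 1296 - 225 = -3600.
Dividing both sides by -3600: (y - 3)²/144 - (x + 3)²/25 = 1
Hyperbola, center (-3, 3), transverse axis vertical; a² = 144, b² = 25.
c² = a² + b² = 169, so c = 13.
e = c/a = 13/12.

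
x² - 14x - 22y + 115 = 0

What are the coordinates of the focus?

Only x is squared. Complete the square in x: (x - 7)² = 22(y - 3).
Vertex (7, 3); 4p = 22 so p = 11/2. Opens up.
Focus is p units from the vertex along the axis: (h, k + p).

(7, 17/2)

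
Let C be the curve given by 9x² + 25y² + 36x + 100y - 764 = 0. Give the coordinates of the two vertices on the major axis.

Collect terms: 9(x² + 4x) + 25(y² + 4y) = 764
Complete the square in x and y: 9(x + 2)² + 25(y + 2)² = 764 + 36 + 100 = 900
Divide by 900: (x + 2)²/100 + (y + 2)²/36 = 1
Ellipse, center (-2, -2), major axis horizontal; a² = 100, b² = 36.
a = 10. Vertices at (h ± a, k).

(-12, -2) and (8, -2)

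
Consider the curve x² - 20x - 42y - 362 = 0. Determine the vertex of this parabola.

Only x is squared. Complete the square in x: (x - 10)² = 42(y + 11).
Vertex (10, -11); 4p = 42 so p = 21/2. Opens up.

(10, -11)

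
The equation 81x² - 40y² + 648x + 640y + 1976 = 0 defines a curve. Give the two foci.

81(x² + 8x) -40(y² - 16y) = -1976
Completing the square gives 81(x + 4)² -40(y - 8)² = -1976 + 1296 - 2560 = -3240.
Divide through by -3240 to get (y - 8)²/81 - (x + 4)²/40 = 1.
Hyperbola, center (-4, 8), transverse axis vertical; a² = 81, b² = 40.
c² = a² + b² = 81 + 40 = 121, so c = 11.
Foci lie on the vertical axis through the center: (h, k ± c).

(-4, -3) and (-4, 19)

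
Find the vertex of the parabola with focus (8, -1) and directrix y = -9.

(8, -5)

The vertex is the midpoint between the focus and the directrix along the axis of symmetry.
Axis is vertical (directrix is horizontal). Vertex y-coordinate = (-1 + (-9))/2 = -5; x-coordinate = 8.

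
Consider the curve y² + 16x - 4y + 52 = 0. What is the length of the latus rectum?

Only y is squared. Complete the square in y: (y - 2)² = -16(x + 3).
Vertex (-3, 2); 4p = -16 so p = -4. Opens left.
Latus rectum length = |4p| = 16.

16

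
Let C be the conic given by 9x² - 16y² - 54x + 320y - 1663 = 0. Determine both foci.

Group the x- and y-terms: 9(x² - 6x) -16(y² - 20y) = 1663
9(x - 3)² -16(y - 10)² = 1663 + 81 - 1600 = 144
Divide by 144: (x - 3)²/16 - (y - 10)²/9 = 1
Hyperbola, center (3, 10), transverse axis horizontal; a² = 16, b² = 9.
c² = a² + b² = 16 + 9 = 25, so c = 5.
Foci lie on the horizontal axis through the center: (h ± c, k).

(-2, 10) and (8, 10)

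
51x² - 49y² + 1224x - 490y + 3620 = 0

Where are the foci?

(-22, -5) and (-2, -5)

51(x² + 24x) -49(y² + 10y) = -3620
Completing the square gives 51(x + 12)² -49(y + 5)² = -3620 + 7344 - 1225 = 2499.
Divide by 2499: (x + 12)²/49 - (y + 5)²/51 = 1
Hyperbola, center (-12, -5), transverse axis horizontal; a² = 49, b² = 51.
c² = a² + b² = 49 + 51 = 100, so c = 10.
Foci lie on the horizontal axis through the center: (h ± c, k).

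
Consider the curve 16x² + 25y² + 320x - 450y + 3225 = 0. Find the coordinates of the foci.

16(x² + 20x) + 25(y² - 18y) = -3225
Completing the square gives 16(x + 10)² + 25(y - 9)² = -3225 + 1600 + 2025 = 400.
Dividing both sides by 400: (x + 10)²/25 + (y - 9)²/16 = 1
Ellipse, center (-10, 9), major axis horizontal; a² = 25, b² = 16.
c² = a² - b² = 25 - 16 = 9, so c = 3.
Foci lie on the horizontal axis through the center: (h ± c, k).

(-13, 9) and (-7, 9)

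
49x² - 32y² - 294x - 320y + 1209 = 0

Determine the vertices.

(3, -12) and (3, 2)

49(x² - 6x) -32(y² + 10y) = -1209
Complete the square: 49(x - 3)² -32(y + 5)² = -1209 + 441 - 800 = -1568
Divide through by -1568 to get (y + 5)²/49 - (x - 3)²/32 = 1.
Hyperbola, center (3, -5), transverse axis vertical; a² = 49, b² = 32.
a = 7. Vertices at (h, k ± a).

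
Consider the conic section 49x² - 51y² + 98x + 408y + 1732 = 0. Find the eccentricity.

e = 10/7

Rearranging, 49(x² + 2x) -51(y² - 8y) = -1732.
Complete the square: 49(x + 1)² -51(y - 4)² = -1732 + 49 - 816 = -2499
Divide by -2499: (y - 4)²/49 - (x + 1)²/51 = 1
Hyperbola, center (-1, 4), transverse axis vertical; a² = 49, b² = 51.
c² = a² + b² = 100, so c = 10.
e = c/a = 10/7.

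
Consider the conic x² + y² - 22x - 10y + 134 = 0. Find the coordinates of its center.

(x² - 22x) + (y² - 10y) = -134
Completing the square gives (x - 11)² + (y - 5)² = -134 + 121 + 25 = 12.
So (x - 11)² + (y - 5)² = 12.
Circle centered at (11, 5) with r² = 12.

(11, 5)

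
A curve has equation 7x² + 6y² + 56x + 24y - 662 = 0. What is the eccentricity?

e = √7/7

Group the x- and y-terms: 7(x² + 8x) + 6(y² + 4y) = 662
Complete the square in x and y: 7(x + 4)² + 6(y + 2)² = 662 + 112 + 24 = 798
Divide through by 798 to get (x + 4)²/114 + (y + 2)²/133 = 1.
Ellipse, center (-4, -2), major axis vertical; a² = 133, b² = 114.
c² = a² - b² = 19, so c = √19.
e = c/a = √19/√133 = √7/7.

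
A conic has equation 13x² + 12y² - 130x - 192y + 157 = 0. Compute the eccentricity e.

Group: 13(x² - 10x) + 12(y² - 16y) = -157
13(x - 5)² + 12(y - 8)² = -157 + 325 + 768 = 936
Divide through by 936 to get (x - 5)²/72 + (y - 8)²/78 = 1.
Ellipse, center (5, 8), major axis vertical; a² = 78, b² = 72.
c² = a² - b² = 6, so c = √6.
e = c/a = √6/√78 = √13/13.

e = √13/13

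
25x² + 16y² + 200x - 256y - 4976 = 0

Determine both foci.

(-4, -4) and (-4, 20)

Collect terms: 25(x² + 8x) + 16(y² - 16y) = 4976
25(x + 4)² + 16(y - 8)² = 4976 + 400 + 1024 = 6400
Dividing both sides by 6400: (x + 4)²/256 + (y - 8)²/400 = 1
Ellipse, center (-4, 8), major axis vertical; a² = 400, b² = 256.
c² = a² - b² = 400 - 256 = 144, so c = 12.
Foci lie on the vertical axis through the center: (h, k ± c).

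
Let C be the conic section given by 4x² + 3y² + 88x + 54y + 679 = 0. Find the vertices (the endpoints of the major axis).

Group the x- and y-terms: 4(x² + 22x) + 3(y² + 18y) = -679
Completing the square gives 4(x + 11)² + 3(y + 9)² = -679 + 484 + 243 = 48.
Divide by 48: (x + 11)²/12 + (y + 9)²/16 = 1
Ellipse, center (-11, -9), major axis vertical; a² = 16, b² = 12.
a = 4. Vertices at (h, k ± a).

(-11, -13) and (-11, -5)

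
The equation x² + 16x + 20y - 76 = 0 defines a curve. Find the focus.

(-8, 2)

Only x is squared. Complete the square in x: (x + 8)² = -20(y - 7).
Vertex (-8, 7); 4p = -20 so p = -5. Opens down.
Focus is p units from the vertex along the axis: (h, k + p).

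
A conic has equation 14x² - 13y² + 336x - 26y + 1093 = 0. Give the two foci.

Group the x- and y-terms: 14(x² + 24x) -13(y² + 2y) = -1093
Completing the square gives 14(x + 12)² -13(y + 1)² = -1093 + 2016 - 13 = 910.
Divide through by 910 to get (x + 12)²/65 - (y + 1)²/70 = 1.
Hyperbola, center (-12, -1), transverse axis horizontal; a² = 65, b² = 70.
c² = a² + b² = 65 + 70 = 135, so c = 3√15.
Foci lie on the horizontal axis through the center: (h ± c, k).

(-12 - 3√15, -1) and (-12 + 3√15, -1)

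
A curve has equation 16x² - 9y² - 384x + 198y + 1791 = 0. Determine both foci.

Rearranging, 16(x² - 24x) -9(y² - 22y) = -1791.
Complete the square in x and y: 16(x - 12)² -9(y - 11)² = -1791 + 2304 - 1089 = -576
Divide by -576: (y - 11)²/64 - (x - 12)²/36 = 1
Hyperbola, center (12, 11), transverse axis vertical; a² = 64, b² = 36.
c² = a² + b² = 64 + 36 = 100, so c = 10.
Foci lie on the vertical axis through the center: (h, k ± c).

(12, 1) and (12, 21)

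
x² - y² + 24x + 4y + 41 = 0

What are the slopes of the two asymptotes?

1 and -1

(x² + 24x) -(y² - 4y) = -41
Completing the square gives (x + 12)² -(y - 2)² = -41 + 144 - 4 = 99.
Divide by 99: (x + 12)²/99 - (y - 2)²/99 = 1
Hyperbola, center (-12, 2), transverse axis horizontal; a² = 99, b² = 99.
For a horizontal hyperbola the asymptotes have slope ±b/a.
Here that is ±3√11/3√11 = ±1.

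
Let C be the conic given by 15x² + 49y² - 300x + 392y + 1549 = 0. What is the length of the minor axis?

2√15

15(x² - 20x) + 49(y² + 8y) = -1549
Complete the square in x and y: 15(x - 10)² + 49(y + 4)² = -1549 + 1500 + 784 = 735
Divide by 735: (x - 10)²/49 + (y + 4)²/15 = 1
Ellipse, center (10, -4), major axis horizontal; a² = 49, b² = 15.
b² = 15 so b = √15; the minor axis has length 2b = 2√15.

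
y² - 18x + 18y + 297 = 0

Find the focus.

(33/2, -9)

Only y is squared. Complete the square in y: (y + 9)² = 18(x - 12).
Vertex (12, -9); 4p = 18 so p = 9/2. Opens right.
Focus is p units from the vertex along the axis: (h + p, k).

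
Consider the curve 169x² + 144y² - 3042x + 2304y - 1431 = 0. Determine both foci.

(9, -13) and (9, -3)

169(x² - 18x) + 144(y² + 16y) = 1431
Complete the square: 169(x - 9)² + 144(y + 8)² = 1431 + 13689 + 9216 = 24336
Divide through by 24336 to get (x - 9)²/144 + (y + 8)²/169 = 1.
Ellipse, center (9, -8), major axis vertical; a² = 169, b² = 144.
c² = a² - b² = 169 - 144 = 25, so c = 5.
Foci lie on the vertical axis through the center: (h, k ± c).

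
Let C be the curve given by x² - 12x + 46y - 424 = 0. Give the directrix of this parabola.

Only x is squared. Complete the square in x: (x - 6)² = -46(y - 10).
Vertex (6, 10); 4p = -46 so p = -23/2. Opens down.
Directrix is the horizontal line y = k − p = 10 − (-23/2) = 43/2.

y = 43/2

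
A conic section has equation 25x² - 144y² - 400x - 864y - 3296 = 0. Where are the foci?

(-5, -3) and (21, -3)

25(x² - 16x) -144(y² + 6y) = 3296
25(x - 8)² -144(y + 3)² = 3296 + 1600 - 1296 = 3600
Dividing both sides by 3600: (x - 8)²/144 - (y + 3)²/25 = 1
Hyperbola, center (8, -3), transverse axis horizontal; a² = 144, b² = 25.
c² = a² + b² = 144 + 25 = 169, so c = 13.
Foci lie on the horizontal axis through the center: (h ± c, k).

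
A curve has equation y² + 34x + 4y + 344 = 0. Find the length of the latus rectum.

Only y is squared. Complete the square in y: (y + 2)² = -34(x + 10).
Vertex (-10, -2); 4p = -34 so p = -17/2. Opens left.
Latus rectum length = |4p| = 34.

34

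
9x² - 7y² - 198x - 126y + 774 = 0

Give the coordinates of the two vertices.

Rearranging, 9(x² - 22x) -7(y² + 18y) = -774.
Complete the square in x and y: 9(x - 11)² -7(y + 9)² = -774 + 1089 - 567 = -252
Divide by -252: (y + 9)²/36 - (x - 11)²/28 = 1
Hyperbola, center (11, -9), transverse axis vertical; a² = 36, b² = 28.
a = 6. Vertices at (h, k ± a).

(11, -15) and (11, -3)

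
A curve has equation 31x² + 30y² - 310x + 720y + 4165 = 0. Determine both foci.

(5, -13) and (5, -11)

Rearranging, 31(x² - 10x) + 30(y² + 24y) = -4165.
Completing the square gives 31(x - 5)² + 30(y + 12)² = -4165 + 775 + 4320 = 930.
Dividing both sides by 930: (x - 5)²/30 + (y + 12)²/31 = 1
Ellipse, center (5, -12), major axis vertical; a² = 31, b² = 30.
c² = a² - b² = 31 - 30 = 1, so c = 1.
Foci lie on the vertical axis through the center: (h, k ± c).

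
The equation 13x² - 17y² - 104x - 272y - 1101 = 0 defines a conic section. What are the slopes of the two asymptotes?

√221/17 and -√221/17

Collect terms: 13(x² - 8x) -17(y² + 16y) = 1101
Completing the square gives 13(x - 4)² -17(y + 8)² = 1101 + 208 - 1088 = 221.
Divide through by 221 to get (x - 4)²/17 - (y + 8)²/13 = 1.
Hyperbola, center (4, -8), transverse axis horizontal; a² = 17, b² = 13.
For a horizontal hyperbola the asymptotes have slope ±b/a.
Here that is ±√13/√17 = ±√221/17.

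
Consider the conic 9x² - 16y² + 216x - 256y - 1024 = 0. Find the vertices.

Group the x- and y-terms: 9(x² + 24x) -16(y² + 16y) = 1024
Complete the square in x and y: 9(x + 12)² -16(y + 8)² = 1024 + 1296 - 1024 = 1296
Divide through by 1296 to get (x + 12)²/144 - (y + 8)²/81 = 1.
Hyperbola, center (-12, -8), transverse axis horizontal; a² = 144, b² = 81.
a = 12. Vertices at (h ± a, k).

(-24, -8) and (0, -8)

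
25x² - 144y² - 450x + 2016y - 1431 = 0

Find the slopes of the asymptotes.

5/12 and -5/12

Group the x- and y-terms: 25(x² - 18x) -144(y² - 14y) = 1431
Complete the square in x and y: 25(x - 9)² -144(y - 7)² = 1431 + 2025 - 7056 = -3600
Divide through by -3600 to get (y - 7)²/25 - (x - 9)²/144 = 1.
Hyperbola, center (9, 7), transverse axis vertical; a² = 25, b² = 144.
For a vertical hyperbola the asymptotes have slope ±a/b.
Here that is ±5/12.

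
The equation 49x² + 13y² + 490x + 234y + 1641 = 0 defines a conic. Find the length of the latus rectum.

Group the x- and y-terms: 49(x² + 10x) + 13(y² + 18y) = -1641
49(x + 5)² + 13(y + 9)² = -1641 + 1225 + 1053 = 637
Divide through by 637 to get (x + 5)²/13 + (y + 9)²/49 = 1.
Ellipse, center (-5, -9), major axis vertical; a² = 49, b² = 13.
Latus rectum length = 2b²/a = 2·13/7 = 26/7.

26/7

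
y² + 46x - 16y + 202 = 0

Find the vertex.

(-3, 8)

Only y is squared. Complete the square in y: (y - 8)² = -46(x + 3).
Vertex (-3, 8); 4p = -46 so p = -23/2. Opens left.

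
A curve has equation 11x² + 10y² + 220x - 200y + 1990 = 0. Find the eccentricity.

e = √11/11

Group the x- and y-terms: 11(x² + 20x) + 10(y² - 20y) = -1990
Complete the square in x and y: 11(x + 10)² + 10(y - 10)² = -1990 + 1100 + 1000 = 110
Divide by 110: (x + 10)²/10 + (y - 10)²/11 = 1
Ellipse, center (-10, 10), major axis vertical; a² = 11, b² = 10.
c² = a² - b² = 1, so c = 1.
e = c/a = 1/√11 = √11/11.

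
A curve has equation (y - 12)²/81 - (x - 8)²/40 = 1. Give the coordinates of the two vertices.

Center (8, 12). The positive term is the y-term, so the transverse axis is vertical; a² = 81, b² = 40.
a = 9. Vertices at (h, k ± a).

(8, 3) and (8, 21)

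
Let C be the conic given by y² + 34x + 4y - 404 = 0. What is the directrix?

x = 41/2

Only y is squared. Complete the square in y: (y + 2)² = -34(x - 12).
Vertex (12, -2); 4p = -34 so p = -17/2. Opens left.
Directrix is the vertical line x = h − p = 12 − (-17/2) = 41/2.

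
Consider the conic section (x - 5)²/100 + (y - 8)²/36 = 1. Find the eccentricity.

e = 4/5

Center (5, 8). The larger denominator 100 sits under the x-term, so the major axis is horizontal; a² = 100, b² = 36.
c² = a² - b² = 64, so c = 8.
e = c/a = 8/10 = 4/5.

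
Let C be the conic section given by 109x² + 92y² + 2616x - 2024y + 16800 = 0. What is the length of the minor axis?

Group: 109(x² + 24x) + 92(y² - 22y) = -16800
Completing the square gives 109(x + 12)² + 92(y - 11)² = -16800 + 15696 + 11132 = 10028.
Divide through by 10028 to get (x + 12)²/92 + (y - 11)²/109 = 1.
Ellipse, center (-12, 11), major axis vertical; a² = 109, b² = 92.
b² = 92 so b = 2√23; the minor axis has length 2b = 4√23.

4√23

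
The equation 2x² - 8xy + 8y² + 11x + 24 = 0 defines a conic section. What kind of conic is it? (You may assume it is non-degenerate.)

parabola

A = 2, B = -8, C = 8.
Discriminant B² − 4AC = (-8)² − 4·2·8 = 0.
B² − 4AC = 0 ⇒ parabola.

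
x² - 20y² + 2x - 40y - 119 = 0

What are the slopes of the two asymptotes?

√5/10 and -√5/10

Group: (x² + 2x) -20(y² + 2y) = 119
Completing the square gives (x + 1)² -20(y + 1)² = 119 + 1 - 20 = 100.
Divide by 100: (x + 1)²/100 - (y + 1)²/5 = 1
Hyperbola, center (-1, -1), transverse axis horizontal; a² = 100, b² = 5.
For a horizontal hyperbola the asymptotes have slope ±b/a.
Here that is ±√5/10.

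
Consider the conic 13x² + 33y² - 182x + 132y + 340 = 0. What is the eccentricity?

e = 2√165/33

Rearranging, 13(x² - 14x) + 33(y² + 4y) = -340.
13(x - 7)² + 33(y + 2)² = -340 + 637 + 132 = 429
Divide through by 429 to get (x - 7)²/33 + (y + 2)²/13 = 1.
Ellipse, center (7, -2), major axis horizontal; a² = 33, b² = 13.
c² = a² - b² = 20, so c = 2√5.
e = c/a = 2√5/√33 = 2√165/33.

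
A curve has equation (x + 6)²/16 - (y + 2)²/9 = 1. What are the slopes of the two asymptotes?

Center (-6, -2). The positive term is the x-term, so the transverse axis is horizontal; a² = 16, b² = 9.
For a horizontal hyperbola the asymptotes have slope ±b/a.
Here that is ±3/4.

3/4 and -3/4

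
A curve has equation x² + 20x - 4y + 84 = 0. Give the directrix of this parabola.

y = -5

Only x is squared. Complete the square in x: (x + 10)² = 4(y + 4).
Vertex (-10, -4); 4p = 4 so p = 1. Opens up.
Directrix is the horizontal line y = k − p = -4 − (1) = -5.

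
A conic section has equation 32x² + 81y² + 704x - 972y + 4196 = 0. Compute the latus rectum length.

64/9

Group: 32(x² + 22x) + 81(y² - 12y) = -4196
Complete the square in x and y: 32(x + 11)² + 81(y - 6)² = -4196 + 3872 + 2916 = 2592
Divide through by 2592 to get (x + 11)²/81 + (y - 6)²/32 = 1.
Ellipse, center (-11, 6), major axis horizontal; a² = 81, b² = 32.
Latus rectum length = 2b²/a = 2·32/9 = 64/9.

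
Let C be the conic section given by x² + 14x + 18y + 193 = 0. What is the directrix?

y = -7/2

Only x is squared. Complete the square in x: (x + 7)² = -18(y + 8).
Vertex (-7, -8); 4p = -18 so p = -9/2. Opens down.
Directrix is the horizontal line y = k − p = -8 − (-9/2) = -7/2.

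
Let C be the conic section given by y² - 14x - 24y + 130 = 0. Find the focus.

Only y is squared. Complete the square in y: (y - 12)² = 14(x + 1).
Vertex (-1, 12); 4p = 14 so p = 7/2. Opens right.
Focus is p units from the vertex along the axis: (h + p, k).

(5/2, 12)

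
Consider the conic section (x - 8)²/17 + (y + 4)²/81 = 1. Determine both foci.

(8, -12) and (8, 4)

Center (8, -4). The larger denominator 81 sits under the y-term, so the major axis is vertical; a² = 81, b² = 17.
c² = a² - b² = 81 - 17 = 64, so c = 8.
Foci lie on the vertical axis through the center: (h, k ± c).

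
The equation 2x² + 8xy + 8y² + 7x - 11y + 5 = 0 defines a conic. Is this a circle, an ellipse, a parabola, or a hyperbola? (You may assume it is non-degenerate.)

parabola

A = 2, B = 8, C = 8.
Discriminant B² − 4AC = 8² − 4·2·8 = 0.
B² − 4AC = 0 ⇒ parabola.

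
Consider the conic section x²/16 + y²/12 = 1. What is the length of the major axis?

Center (0, 0). The larger denominator 16 sits under the x-term, so the major axis is horizontal; a² = 16, b² = 12.
a² = 16 so a = 4; the major axis has length 2a = 8.

8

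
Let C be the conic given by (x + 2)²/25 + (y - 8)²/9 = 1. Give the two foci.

(-6, 8) and (2, 8)

Center (-2, 8). The larger denominator 25 sits under the x-term, so the major axis is horizontal; a² = 25, b² = 9.
c² = a² - b² = 25 - 9 = 16, so c = 4.
Foci lie on the horizontal axis through the center: (h ± c, k).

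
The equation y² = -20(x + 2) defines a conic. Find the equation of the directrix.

Vertex (-2, 0); 4p = -20 so p = -5. Opens left.
Directrix is the vertical line x = h − p = -2 − (-5) = 3.

x = 3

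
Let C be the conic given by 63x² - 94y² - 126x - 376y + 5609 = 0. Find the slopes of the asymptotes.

3√658/94 and -3√658/94

Group: 63(x² - 2x) -94(y² + 4y) = -5609
Completing the square gives 63(x - 1)² -94(y + 2)² = -5609 + 63 - 376 = -5922.
Divide by -5922: (y + 2)²/63 - (x - 1)²/94 = 1
Hyperbola, center (1, -2), transverse axis vertical; a² = 63, b² = 94.
For a vertical hyperbola the asymptotes have slope ±a/b.
Here that is ±3√7/√94 = ±3√658/94.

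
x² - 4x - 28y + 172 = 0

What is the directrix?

Only x is squared. Complete the square in x: (x - 2)² = 28(y - 6).
Vertex (2, 6); 4p = 28 so p = 7. Opens up.
Directrix is the horizontal line y = k − p = 6 − (7) = -1.

y = -1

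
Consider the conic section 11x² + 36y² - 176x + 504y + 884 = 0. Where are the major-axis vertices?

(-4, -7) and (20, -7)

Rearranging, 11(x² - 16x) + 36(y² + 14y) = -884.
11(x - 8)² + 36(y + 7)² = -884 + 704 + 1764 = 1584
Divide by 1584: (x - 8)²/144 + (y + 7)²/44 = 1
Ellipse, center (8, -7), major axis horizontal; a² = 144, b² = 44.
a = 12. Vertices at (h ± a, k).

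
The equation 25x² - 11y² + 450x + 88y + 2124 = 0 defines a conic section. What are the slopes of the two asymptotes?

5√11/11 and -5√11/11

Group: 25(x² + 18x) -11(y² - 8y) = -2124
Complete the square: 25(x + 9)² -11(y - 4)² = -2124 + 2025 - 176 = -275
Dividing both sides by -275: (y - 4)²/25 - (x + 9)²/11 = 1
Hyperbola, center (-9, 4), transverse axis vertical; a² = 25, b² = 11.
For a vertical hyperbola the asymptotes have slope ±a/b.
Here that is ±5/√11 = ±5√11/11.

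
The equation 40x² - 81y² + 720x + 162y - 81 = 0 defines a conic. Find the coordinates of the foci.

Group: 40(x² + 18x) -81(y² - 2y) = 81
Complete the square in x and y: 40(x + 9)² -81(y - 1)² = 81 + 3240 - 81 = 3240
Divide by 3240: (x + 9)²/81 - (y - 1)²/40 = 1
Hyperbola, center (-9, 1), transverse axis horizontal; a² = 81, b² = 40.
c² = a² + b² = 81 + 40 = 121, so c = 11.
Foci lie on the horizontal axis through the center: (h ± c, k).

(-20, 1) and (2, 1)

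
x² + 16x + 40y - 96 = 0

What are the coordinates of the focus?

(-8, -6)

Only x is squared. Complete the square in x: (x + 8)² = -40(y - 4).
Vertex (-8, 4); 4p = -40 so p = -10. Opens down.
Focus is p units from the vertex along the axis: (h, k + p).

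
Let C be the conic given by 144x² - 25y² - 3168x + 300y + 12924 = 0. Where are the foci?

(-2, 6) and (24, 6)

Group the x- and y-terms: 144(x² - 22x) -25(y² - 12y) = -12924
Complete the square: 144(x - 11)² -25(y - 6)² = -12924 + 17424 - 900 = 3600
Divide through by 3600 to get (x - 11)²/25 - (y - 6)²/144 = 1.
Hyperbola, center (11, 6), transverse axis horizontal; a² = 25, b² = 144.
c² = a² + b² = 25 + 144 = 169, so c = 13.
Foci lie on the horizontal axis through the center: (h ± c, k).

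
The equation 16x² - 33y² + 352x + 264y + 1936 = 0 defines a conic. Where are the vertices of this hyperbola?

(-11, 0) and (-11, 8)

Group the x- and y-terms: 16(x² + 22x) -33(y² - 8y) = -1936
Complete the square in x and y: 16(x + 11)² -33(y - 4)² = -1936 + 1936 - 528 = -528
Dividing both sides by -528: (y - 4)²/16 - (x + 11)²/33 = 1
Hyperbola, center (-11, 4), transverse axis vertical; a² = 16, b² = 33.
a = 4. Vertices at (h, k ± a).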